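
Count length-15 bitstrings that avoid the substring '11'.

Let a(n) count valid strings. If the last bit is 0 the prefix is any valid string of length n-1; if it is 1 the string must end in 01 with a valid prefix of length n-2. So a(n) = a(n-1) + a(n-2), a(1)=2, a(2)=3.
Building up term by term: a(1)=2, a(2)=3, a(3)=5, a(4)=8, a(5)=13, a(6)=21, a(7)=34, a(8)=55, a(9)=89, a(10)=144, a(11)=233, a(12)=377, a(13)=610, a(14)=987, a(15)=1597.

Final answer: 1597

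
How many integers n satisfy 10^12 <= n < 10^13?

First digit: 9 choices (1-9). Each of the remaining 12 digits: 10 choices.
Total: 9 x 10^12.

Final answer: 9000000000000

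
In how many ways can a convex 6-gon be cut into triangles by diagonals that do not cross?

This is counted by the nth Catalan number C_n. Here n = 6 - 2 = 4.
Using C_0 = 1 and C_(k+1) = C_k x 2(2k+1)/(k+2), build up term by term: C_1=1, C_2=2, C_3=5, C_4=14.

Final answer: C_{4} = 14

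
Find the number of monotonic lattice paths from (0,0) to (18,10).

Each path has 18 right steps and 10 up steps in some order (28 steps total).
Choose which 10 of the 28 steps are up: C(28,10).

Final answer: C(28,10) = 13123110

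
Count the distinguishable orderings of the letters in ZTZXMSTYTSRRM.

Letters (M:2, R:2, S:2, T:3, X:1, Y:1, Z:2). Total letters: 13.
Permutations = 13!/(3! x 2! x 2! x 2! x 2!).

Final answer: 64864800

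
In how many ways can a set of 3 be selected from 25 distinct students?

C(25,3) = 25!/(3! x (25-3)!).

Final answer: C(25,3) = 2300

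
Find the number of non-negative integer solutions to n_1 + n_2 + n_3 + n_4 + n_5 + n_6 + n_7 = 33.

Stars and bars with 33 stars and 6 bars:
C(33+7-1, 7-1) = C(39,6).

Final answer: C(39,6) = 3262623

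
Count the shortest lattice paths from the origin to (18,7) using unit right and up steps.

Each path has 18 right steps and 7 up steps in some order (25 steps total).
Choose which 7 of the 25 steps are up: C(25,7).

Final answer: C(25,7) = 480700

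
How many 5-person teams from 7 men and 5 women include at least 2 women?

Sum over valid woman counts:
C(5,2)C(7,3) = 350
C(5,3)C(7,2) = 210
C(5,4)C(7,1) = 35
C(5,5)C(7,0) = 1
Total: 350 + 210 + 35 + 1.

Final answer: 596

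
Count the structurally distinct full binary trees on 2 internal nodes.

This is counted by the nth Catalan number C_n. Here n = 2.
Using C_0 = 1 and C_(k+1) = C_k x 2(2k+1)/(k+2), build up term by term: C_1=1, C_2=2.

Final answer: C_{2} = 2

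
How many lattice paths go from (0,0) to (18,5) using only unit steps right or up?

Each path has 18 right steps and 5 up steps in some order (23 steps total).
Choose which 5 of the 23 steps are up: C(23,5).

Final answer: C(23,5) = 33649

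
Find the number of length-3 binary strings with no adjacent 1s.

A valid string ends in 0 (append to any length-(n-1) valid string) or in 01 (append to any length-(n-2) valid string), so a(n) = a(n-1) + a(n-2) with a(1)=2, a(2)=3.
Iterating the recurrence: a(1)=2, a(2)=3, a(3)=5.

Final answer: 5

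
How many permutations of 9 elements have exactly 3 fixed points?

Choose which 3 elements are fixed: C(9,3) = 84.
Derange the remaining 6 using D(j) = (j-1)(D(j-1) + D(j-2)), D(0)=1, D(1)=0: D(2)=1, D(3)=2, D(4)=9, D(5)=44, D(6)=265.
Total: 84 x 265.

Final answer: C(9,3) D(6) = 22260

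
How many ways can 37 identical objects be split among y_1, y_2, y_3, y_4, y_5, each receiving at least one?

Substitute y'_i = y_i - 1 (so y'_i >= 0). Then sum y'_i = 37 - 5 = 32.
Stars and bars: C(32+5-1, 5-1) = C(36,4).

Final answer: C(36,4) = 58905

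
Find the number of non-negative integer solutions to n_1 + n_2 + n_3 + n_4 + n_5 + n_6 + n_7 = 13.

Stars and bars with 13 stars and 6 bars:
C(13+7-1, 7-1) = C(19,6).

Final answer: C(19,6) = 27132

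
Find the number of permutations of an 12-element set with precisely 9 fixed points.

Choose which 9 elements are fixed: C(12,9) = 220.
Derange the remaining 3 using D(j) = (j-1)(D(j-1) + D(j-2)), D(0)=1, D(1)=0: D(2)=1, D(3)=2.
Total: 220 x 2.

Final answer: C(12,9) D(3) = 440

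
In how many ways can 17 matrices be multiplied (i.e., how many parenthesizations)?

This is counted by the nth Catalan number C_n. Here n = 17 - 1 = 16.
Using C_0 = 1 and C_(k+1) = C_k x 2(2k+1)/(k+2), build up term by term: C_1=1, C_2=2, C_3=5, C_4=14, C_5=42, C_6=132, C_7=429, C_8=1430, C_9=4862, C_10=16796, C_11=58786, C_12=208012, C_13=742900, C_14=2674440, C_15=9694845, C_16=35357670.

Final answer: C_{16} = 35357670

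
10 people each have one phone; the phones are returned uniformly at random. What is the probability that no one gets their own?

Use the recurrence D(n) = (n-1)(D(n-1) + D(n-2)) with D(0)=1, D(1)=0.
Building up: D(2)=1, D(3)=2, D(4)=9, D(5)=44, D(6)=265, D(7)=1854, D(8)=14833, D(9)=133496, D(10)=1334961.
Total arrangements: 10! = 3628800.
Probability = D(10)/10! = 16481/44800.

Final answer: D(10)/10! = 1334961/3628800 = 0.367879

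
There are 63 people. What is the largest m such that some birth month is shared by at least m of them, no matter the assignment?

There are 12 possible values for birth month. With 63 people and 12 categories, by pigeonhole: ceiling(63/12).

Final answer: 6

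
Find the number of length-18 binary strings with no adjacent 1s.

Let a(n) count valid strings. If the last bit is 0 the prefix is any valid string of length n-1; if it is 1 the string must end in 01 with a valid prefix of length n-2. So a(n) = a(n-1) + a(n-2), a(1)=2, a(2)=3.
Iterating the recurrence: a(1)=2, a(2)=3, a(3)=5, a(4)=8, a(5)=13, a(6)=21, a(7)=34, a(8)=55, a(9)=89, a(10)=144, a(11)=233, a(12)=377, a(13)=610, a(14)=987, a(15)=1597, a(16)=2584, a(17)=4181, a(18)=6765.

Final answer: 6765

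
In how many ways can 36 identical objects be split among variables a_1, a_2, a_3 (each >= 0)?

Stars and bars with 36 stars and 2 bars:
C(36+3-1, 3-1) = C(38,2).

Final answer: C(38,2) = 703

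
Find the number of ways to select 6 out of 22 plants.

C(22,6) = 22!/(6! x (22-6)!).

Final answer: C(22,6) = 74613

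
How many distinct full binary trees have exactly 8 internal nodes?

The structures are counted by the Catalan number C_n. Here n = 8.
C_n = (2n)!/(n!(n+1)!), so C_{8} = 16!/(8! x 9!) = C(16,8)/9 = 12870/9.

Final answer: C_{8} = 1430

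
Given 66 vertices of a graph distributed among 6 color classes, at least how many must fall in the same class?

By pigeonhole with 66 objects and 6 categories: ceiling(66/6).

Final answer: 11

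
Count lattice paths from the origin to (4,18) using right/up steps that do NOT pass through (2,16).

Total paths to (4,18): C(22,18) = 7315.
Paths through (2,16): C(18,16) x C(4,2) = 918.
Avoiding (2,16): 7315 - 918.

Final answer: 6397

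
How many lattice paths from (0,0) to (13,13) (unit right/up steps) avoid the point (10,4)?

Total paths to (13,13): C(26,13) = 10400600.
Paths through (10,4): C(14,4) x C(12,9) = 220220.
Avoiding (10,4): 10400600 - 220220.

Final answer: 10180380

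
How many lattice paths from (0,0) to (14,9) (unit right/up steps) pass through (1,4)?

Paths (0,0)->(1,4): C(5,4) = 5.
Paths (1,4)->(14,9): C(18,5) = 8568.
By multiplication principle: 5 x 8568.

Final answer: 42840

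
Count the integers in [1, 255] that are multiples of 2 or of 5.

Multiples of 2: 127. Multiples of 5: 51. Of both (lcm=10): 25.
By inclusion-exclusion: 127 + 51 - 25.

Final answer: 153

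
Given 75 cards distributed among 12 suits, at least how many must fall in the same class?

By pigeonhole with 75 objects and 12 categories: ceiling(75/12).

Final answer: 7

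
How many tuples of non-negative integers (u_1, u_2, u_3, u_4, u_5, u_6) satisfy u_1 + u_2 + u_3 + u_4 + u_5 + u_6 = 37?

Stars and bars with 37 stars and 5 bars:
C(37+6-1, 6-1) = C(42,5).

Final answer: C(42,5) = 850668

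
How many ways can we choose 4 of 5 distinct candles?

C(5,4) = 5!/(4! x (5-4)!).

Final answer: C(5,4) = 5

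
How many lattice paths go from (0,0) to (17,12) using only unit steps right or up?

Each path has 17 right steps and 12 up steps in some order (29 steps total).
Choose which 12 of the 29 steps are up: C(29,12).

Final answer: C(29,12) = 51895935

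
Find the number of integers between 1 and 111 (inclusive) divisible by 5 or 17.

Multiples of 5: 22. Multiples of 17: 6. Of both (lcm=85): 1.
By inclusion-exclusion: 22 + 6 - 1.

Final answer: 27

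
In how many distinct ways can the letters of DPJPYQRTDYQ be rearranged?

Letters (D:2, J:1, P:2, Q:2, R:1, T:1, Y:2). Total letters: 11.
Permutations = 11!/(2! x 2! x 2! x 2!).

Final answer: 2494800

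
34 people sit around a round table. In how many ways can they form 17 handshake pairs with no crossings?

This is a standard Catalan-number count: the answer is C_n. Here n = 34/2 = 17.
Using C_0 = 1 and C_(k+1) = C_k x 2(2k+1)/(k+2), build up term by term: C_1=1, C_2=2, C_3=5, C_4=14, C_5=42, C_6=132, C_7=429, C_8=1430, C_9=4862, C_10=16796, C_11=58786, C_12=208012, C_13=742900, C_14=2674440, C_15=9694845, C_16=35357670, C_17=129644790.

Final answer: C_{17} = 129644790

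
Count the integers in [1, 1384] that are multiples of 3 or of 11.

Multiples of 3: 461. Multiples of 11: 125. Of both (lcm=33): 41.
By inclusion-exclusion: 461 + 125 - 41.

Final answer: 545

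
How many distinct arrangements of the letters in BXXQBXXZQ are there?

Letters (B:2, Q:2, X:4, Z:1). Total letters: 9.
Permutations = 9!/(4! x 2! x 2!).

Final answer: 3780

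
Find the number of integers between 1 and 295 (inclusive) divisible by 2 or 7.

Multiples of 2: 147. Multiples of 7: 42. Of both (lcm=14): 21.
By inclusion-exclusion: 147 + 42 - 21.

Final answer: 168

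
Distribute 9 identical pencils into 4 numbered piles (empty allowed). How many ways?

Stars and bars: C(n+k-1, k-1) = C(12,3).

Final answer: C(12,3) = 220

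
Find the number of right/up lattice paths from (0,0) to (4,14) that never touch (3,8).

Total paths to (4,14): C(18,14) = 3060.
Paths through (3,8): C(11,8) x C(7,6) = 1155.
Avoiding (3,8): 3060 - 1155.

Final answer: 1905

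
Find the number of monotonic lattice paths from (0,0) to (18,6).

Each path has 18 right steps and 6 up steps in some order (24 steps total).
Choose which 6 of the 24 steps are up: C(24,6).

Final answer: C(24,6) = 134596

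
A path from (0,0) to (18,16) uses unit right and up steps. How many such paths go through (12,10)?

Paths (0,0)->(12,10): C(22,10) = 646646.
Paths (12,10)->(18,16): C(12,6) = 924.
By multiplication principle: 646646 x 924.

Final answer: 597500904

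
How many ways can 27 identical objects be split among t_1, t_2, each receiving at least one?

Substitute t'_i = t_i - 1 (so t'_i >= 0). Then sum t'_i = 27 - 2 = 25.
Stars and bars: C(25+2-1, 2-1) = C(26,1).

Final answer: C(26,1) = 26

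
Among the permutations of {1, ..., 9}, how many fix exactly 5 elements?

Choose which 5 elements are fixed: C(9,5) = 126.
Derange the remaining 4 using D(j) = (j-1)(D(j-1) + D(j-2)), D(0)=1, D(1)=0: D(2)=1, D(3)=2, D(4)=9.
Total: 126 x 9.

Final answer: C(9,5) D(4) = 1134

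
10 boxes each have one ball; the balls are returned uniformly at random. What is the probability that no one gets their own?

D(n) = (n-1)(D(n-1) + D(n-2)), D(0)=1, D(1)=0.
Building up: D(2)=1, D(3)=2, D(4)=9, D(5)=44, D(6)=265, D(7)=1854, D(8)=14833, D(9)=133496, D(10)=1334961.
Total arrangements: 10! = 3628800.
Probability = D(10)/10! = 16481/44800.

Final answer: D(10)/10! = 1334961/3628800 = 0.367879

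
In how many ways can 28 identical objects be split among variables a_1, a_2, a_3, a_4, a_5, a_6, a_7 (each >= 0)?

Stars and bars with 28 stars and 6 bars:
C(28+7-1, 7-1) = C(34,6).

Final answer: C(34,6) = 1344904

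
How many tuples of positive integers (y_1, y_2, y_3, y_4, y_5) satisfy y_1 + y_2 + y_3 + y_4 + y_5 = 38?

Substitute y'_i = y_i - 1 (so y'_i >= 0). Then sum y'_i = 38 - 5 = 33.
Stars and bars: C(33+5-1, 5-1) = C(37,4).

Final answer: C(37,4) = 66045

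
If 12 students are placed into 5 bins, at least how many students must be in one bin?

By the pigeonhole principle: ceiling(12/5).

Final answer: 3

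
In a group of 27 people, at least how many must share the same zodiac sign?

There are 12 possible values for zodiac sign. With 27 people and 12 categories, by pigeonhole: ceiling(27/12).

Final answer: 3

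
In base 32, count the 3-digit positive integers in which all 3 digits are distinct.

First digit: 31 (nonzero). Second: 31 (not first). Third: 30, etc.
Total: 31 x 31 x 30.

Final answer: 28830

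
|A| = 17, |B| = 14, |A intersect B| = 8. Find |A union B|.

|A union B| = |A| + |B| - |A intersect B| = 17 + 14 - 8.

Final answer: 23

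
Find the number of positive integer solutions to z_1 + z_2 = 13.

Substitute z'_i = z_i - 1 (so z'_i >= 0). Then sum z'_i = 13 - 2 = 11.
Stars and bars: C(11+2-1, 2-1) = C(12,1).

Final answer: C(12,1) = 12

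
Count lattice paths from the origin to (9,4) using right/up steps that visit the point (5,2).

Paths (0,0)->(5,2): C(7,2) = 21.
Paths (5,2)->(9,4): C(6,2) = 15.
By multiplication principle: 21 x 15.

Final answer: 315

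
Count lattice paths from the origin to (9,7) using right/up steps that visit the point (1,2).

Paths (0,0)->(1,2): C(3,2) = 3.
Paths (1,2)->(9,7): C(13,5) = 1287.
By multiplication principle: 3 x 1287.

Final answer: 3861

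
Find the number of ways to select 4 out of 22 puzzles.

C(22,4) = 22!/(4! x (22-4)!).

Final answer: C(22,4) = 7315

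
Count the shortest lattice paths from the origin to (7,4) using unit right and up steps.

Each path has 7 right steps and 4 up steps in some order (11 steps total).
Choose which 4 of the 11 steps are up: C(11,4).

Final answer: C(11,4) = 330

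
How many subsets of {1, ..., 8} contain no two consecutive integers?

Let a(n) count such subsets of {1, ..., n}. Either n is excluded (a(n-1) ways) or n is included, forcing n-1 out (a(n-2) ways), so a(n) = a(n-1) + a(n-2) with a(1)=2, a(2)=3.
Iterating the recurrence: a(1)=2, a(2)=3, a(3)=5, a(4)=8, a(5)=13, a(6)=21, a(7)=34, a(8)=55.

Final answer: 55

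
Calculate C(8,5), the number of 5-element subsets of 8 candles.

C(8,5) = 8!/(5! x 3!).

Final answer: \binom{8}{5} = 56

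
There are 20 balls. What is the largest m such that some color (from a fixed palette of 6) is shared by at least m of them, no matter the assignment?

There are 6 possible values for color (from a fixed palette of 6). With 20 balls and 6 categories, by pigeonhole: ceiling(20/6).

Final answer: 4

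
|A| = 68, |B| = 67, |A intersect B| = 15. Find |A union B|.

|A union B| = |A| + |B| - |A intersect B| = 68 + 67 - 15.

Final answer: 120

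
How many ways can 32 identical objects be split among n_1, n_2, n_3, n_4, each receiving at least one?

Substitute n'_i = n_i - 1 (so n'_i >= 0). Then sum n'_i = 32 - 4 = 28.
Stars and bars: C(28+4-1, 4-1) = C(31,3).

Final answer: C(31,3) = 4495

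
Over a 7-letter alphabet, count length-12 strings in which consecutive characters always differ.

Let g(n) count such strings. g(1) = 7, and each valid string of length n-1 extends in 6 ways (any symbol but the last), so g(n) = 6 g(n-1).
Total: g(12) = 7 x 6^11.

Final answer: 7 x 6^{11} = 2539579392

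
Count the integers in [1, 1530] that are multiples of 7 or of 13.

Multiples of 7: 218. Multiples of 13: 117. Of both (lcm=91): 16.
By inclusion-exclusion: 218 + 117 - 16.

Final answer: 319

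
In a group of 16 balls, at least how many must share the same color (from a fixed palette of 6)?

There are 6 possible values for color (from a fixed palette of 6). With 16 balls and 6 categories, by pigeonhole: ceiling(16/6).

Final answer: 3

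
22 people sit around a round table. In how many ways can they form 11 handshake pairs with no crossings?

This is a standard Catalan-number count: the answer is C_n. Here n = 22/2 = 11.
C_n = (2n)!/(n!(n+1)!), so C_{11} = 22!/(11! x 12!) = C(22,11)/12 = 705432/12.

Final answer: C_{11} = 58786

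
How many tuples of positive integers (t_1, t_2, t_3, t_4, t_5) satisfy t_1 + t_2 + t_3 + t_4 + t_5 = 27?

Substitute t'_i = t_i - 1 (so t'_i >= 0). Then sum t'_i = 27 - 5 = 22.
Stars and bars: C(22+5-1, 5-1) = C(26,4).

Final answer: C(26,4) = 14950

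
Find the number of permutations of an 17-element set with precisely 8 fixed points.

Choose which 8 elements are fixed: C(17,8) = 24310.
Derange the remaining 9 using D(j) = (j-1)(D(j-1) + D(j-2)), D(0)=1, D(1)=0: D(2)=1, D(3)=2, D(4)=9, D(5)=44, D(6)=265, D(7)=1854, D(8)=14833, D(9)=133496.
Total: 24310 x 133496.

Final answer: C(17,8) D(9) = 3245287760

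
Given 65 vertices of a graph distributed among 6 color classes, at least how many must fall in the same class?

By pigeonhole with 65 objects and 6 categories: ceiling(65/6).

Final answer: 11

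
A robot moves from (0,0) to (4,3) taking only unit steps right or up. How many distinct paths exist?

Each path has 4 right steps and 3 up steps in some order (7 steps total).
Choose which 3 of the 7 steps are up: C(7,3).

Final answer: C(7,3) = 35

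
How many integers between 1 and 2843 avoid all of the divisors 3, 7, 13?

|div by 3|=947, |div by 7|=406, |div by 13|=218.
|div by 3&7|=135, |div by 3&13|=72, |div by 7&13|=31, |div by all|=10.
By inclusion-exclusion, divisible by at least one: 947+406+218-135-72-31+10 = 1343.
Not divisible by any: 2843 - 1343.

Final answer: 1500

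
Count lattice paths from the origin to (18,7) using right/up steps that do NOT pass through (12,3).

Total paths to (18,7): C(25,7) = 480700.
Paths through (12,3): C(15,3) x C(10,4) = 95550.
Avoiding (12,3): 480700 - 95550.

Final answer: 385150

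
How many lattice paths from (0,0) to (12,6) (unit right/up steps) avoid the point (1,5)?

Total paths to (12,6): C(18,6) = 18564.
Paths through (1,5): C(6,5) x C(12,1) = 72.
Avoiding (1,5): 18564 - 72.

Final answer: 18492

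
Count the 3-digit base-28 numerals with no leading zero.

These are the integers in [28^2, 28^3), so the count is 28^3 - 28^2 = 27 x 28^2.

Final answer: 21168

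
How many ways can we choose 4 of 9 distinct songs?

C(9,4) = 9!/(4! x 5!).

Final answer: \binom{9}{4} = 126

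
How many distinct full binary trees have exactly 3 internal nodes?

The structures are counted by the Catalan number C_n. Here n = 3.
Using C_0 = 1 and C_(k+1) = C_k x 2(2k+1)/(k+2), build up term by term: C_1=1, C_2=2, C_3=5.

Final answer: C_{3} = 5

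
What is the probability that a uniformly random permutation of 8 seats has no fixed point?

Use the recurrence D(n) = (n-1)(D(n-1) + D(n-2)) with D(0)=1, D(1)=0.
Building up: D(2)=1, D(3)=2, D(4)=9, D(5)=44, D(6)=265, D(7)=1854, D(8)=14833.
Total arrangements: 8! = 40320.
Probability = D(8)/8! = 2119/5760.

Final answer: D(8)/8! = 14833/40320 = 0.367882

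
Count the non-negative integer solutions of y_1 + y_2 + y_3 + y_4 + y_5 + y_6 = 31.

Stars and bars with 31 stars and 5 bars:
C(31+6-1, 6-1) = C(36,5).

Final answer: C(36,5) = 376992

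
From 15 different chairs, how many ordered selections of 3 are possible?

P(15,3) = 15!/(15-3)! = 15!/12!.

Final answer: P(15,3) = 2730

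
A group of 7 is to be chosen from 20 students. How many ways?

C(20,7) = 20!/(7! x (20-7)!).

Final answer: C(20,7) = 77520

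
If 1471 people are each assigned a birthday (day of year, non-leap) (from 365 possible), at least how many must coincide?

There are 365 possible values for birthday (day of year, non-leap). With 1471 people and 365 categories, by pigeonhole: ceiling(1471/365).

Final answer: 5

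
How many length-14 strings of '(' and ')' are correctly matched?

This is counted by the nth Catalan number C_n. Here n = 7 (pairs).
Using C_0 = 1 and C_(k+1) = C_k x 2(2k+1)/(k+2), build up term by term: C_1=1, C_2=2, C_3=5, C_4=14, C_5=42, C_6=132, C_7=429.

Final answer: C_{7} = 429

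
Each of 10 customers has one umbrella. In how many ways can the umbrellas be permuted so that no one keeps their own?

D(n) = (n-1)(D(n-1) + D(n-2)), D(0)=1, D(1)=0.
D(2) = 1 x (0 + 1) = 1
D(3) = 2 x (1 + 0) = 2
D(4) = 3 x (2 + 1) = 9
D(5) = 4 x (9 + 2) = 44
D(6) = 5 x (44 + 9) = 265
D(7) = 6 x (265 + 44) = 1854
D(8) = 7 x (1854 + 265) = 14833
D(9) = 8 x (14833 + 1854) = 133496
D(10) = 9 x (D(9) + D(8)) = 9 x (133496 + 14833)

Final answer: D(10) = 1334961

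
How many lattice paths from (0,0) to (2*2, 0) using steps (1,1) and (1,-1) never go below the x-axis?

Total monotonic paths to (2,2): C(4,2) = 6.
A path is bad iff it touches y = x + 1; reflecting its initial segment maps bad paths bijectively onto all paths to (1,3), of which there are C(4,3) = 4.
Valid Dyck paths: 6 - 4.
(These counts are the Catalan numbers.)

Final answer: C_{2} = 2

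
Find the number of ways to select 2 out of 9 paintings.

C(9,2) = 9!/(2! x (9-2)!).

Final answer: C(9,2) = 36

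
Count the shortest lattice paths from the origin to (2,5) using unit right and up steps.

Each path has 2 right steps and 5 up steps in some order (7 steps total).
Choose which 5 of the 7 steps are up: C(7,5).

Final answer: C(7,5) = 21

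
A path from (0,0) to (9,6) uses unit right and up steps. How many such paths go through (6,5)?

Paths (0,0)->(6,5): C(11,5) = 462.
Paths (6,5)->(9,6): C(4,1) = 4.
By multiplication principle: 462 x 4.

Final answer: 1848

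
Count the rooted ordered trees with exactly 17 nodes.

This is a standard Catalan-number count: the answer is C_n. Here n = 17 - 1 = 16.
C_n = C(2n,n)/(n+1), so C_{16} = C(32,16)/17 = 601080390/17.

Final answer: C_{16} = 35357670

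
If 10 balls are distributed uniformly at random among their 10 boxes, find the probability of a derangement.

Use the recurrence D(n) = (n-1)(D(n-1) + D(n-2)) with D(0)=1, D(1)=0.
Building up: D(2)=1, D(3)=2, D(4)=9, D(5)=44, D(6)=265, D(7)=1854, D(8)=14833, D(9)=133496, D(10)=1334961.
Total arrangements: 10! = 3628800.
Probability = D(10)/10! = 16481/44800.

Final answer: D(10)/10! = 1334961/3628800 = 0.367879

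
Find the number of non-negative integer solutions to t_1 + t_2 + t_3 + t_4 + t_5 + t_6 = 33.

Stars and bars with 33 stars and 5 bars:
C(33+6-1, 6-1) = C(38,5).

Final answer: C(38,5) = 501942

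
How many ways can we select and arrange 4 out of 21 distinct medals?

P(21,4) = 21!/(21-4)! = 21!/17!.

Final answer: P(21,4) = 143640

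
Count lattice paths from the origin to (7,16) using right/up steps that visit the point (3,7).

Paths (0,0)->(3,7): C(10,7) = 120.
Paths (3,7)->(7,16): C(13,9) = 715.
By multiplication principle: 120 x 715.

Final answer: 85800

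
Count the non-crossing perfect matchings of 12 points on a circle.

This is counted by the nth Catalan number C_n. Here n = 12/2 = 6.
C_n = C(2n,n) - C(2n,n+1), so C_{6} = C(12,6) - C(12,7) = 924 - 792.

Final answer: C_{6} = 132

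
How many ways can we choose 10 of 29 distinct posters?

C(29,10) = 29!/(10! x 19!).

Final answer: \binom{29}{10} = 20030010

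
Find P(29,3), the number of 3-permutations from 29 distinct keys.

P(29,3) = 29!/(29-3)! = 29!/26!.

Final answer: P(29,3) = 21924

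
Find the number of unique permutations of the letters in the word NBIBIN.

Letters (B:2, I:2, N:2). Total letters: 6.
Permutations = 6!/(2! x 2! x 2!).

Final answer: 90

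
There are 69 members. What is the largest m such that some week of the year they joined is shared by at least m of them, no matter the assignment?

There are 52 possible values for week of the year they joined. With 69 members and 52 categories, by pigeonhole: ceiling(69/52).

Final answer: 2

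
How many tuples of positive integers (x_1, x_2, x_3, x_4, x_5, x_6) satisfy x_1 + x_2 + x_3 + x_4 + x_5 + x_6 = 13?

Substitute x'_i = x_i - 1 (so x'_i >= 0). Then sum x'_i = 13 - 6 = 7.
Stars and bars: C(7+6-1, 6-1) = C(12,5).

Final answer: C(12,5) = 792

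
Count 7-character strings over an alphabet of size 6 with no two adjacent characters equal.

Let g(n) count such strings. g(1) = 6, and each valid string of length n-1 extends in 5 ways (any symbol but the last), so g(n) = 5 g(n-1).
Total: g(7) = 6 x 5^6.

Final answer: 6 x 5^{6} = 93750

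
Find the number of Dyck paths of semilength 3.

Total monotonic paths to (3,3): C(6,3) = 20.
A path is bad iff it touches y = x + 1; reflecting its initial segment maps bad paths bijectively onto all paths to (2,4), of which there are C(6,4) = 15.
Valid Dyck paths: 20 - 15.
(These counts are the Catalan numbers.)

Final answer: C_{3} = 5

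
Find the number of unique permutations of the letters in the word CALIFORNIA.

Letters (A:2, C:1, F:1, I:2, L:1, N:1, O:1, R:1). Total letters: 10.
Permutations = 10!/(2! x 2!).

Final answer: 907200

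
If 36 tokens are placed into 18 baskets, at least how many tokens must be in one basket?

By the pigeonhole principle: ceiling(36/18).

Final answer: 2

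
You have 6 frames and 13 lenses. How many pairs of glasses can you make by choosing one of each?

By the multiplication principle: 6 x 13.

Final answer: 78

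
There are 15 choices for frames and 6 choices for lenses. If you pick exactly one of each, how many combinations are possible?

By the multiplication principle: 15 x 6.

Final answer: 90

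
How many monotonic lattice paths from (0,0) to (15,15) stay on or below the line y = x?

Total monotonic paths to (15,15): C(30,15) = 155117520.
A path is bad iff it touches y = x + 1; reflecting its initial segment maps bad paths bijectively onto all paths to (14,16), of which there are C(30,16) = 145422675.
Valid Dyck paths: 155117520 - 145422675.
(These counts are the Catalan numbers.)

Final answer: C_{15} = 9694845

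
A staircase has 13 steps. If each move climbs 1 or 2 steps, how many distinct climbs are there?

Condition on the final move: it is a 1-step (f(n-1) ways to get there) or a 2-step (f(n-2) ways), so f(n) = f(n-1) + f(n-2), with f(1)=1, f(2)=2.
Computing successive values: f(1)=1, f(2)=2, f(3)=3, f(4)=5, f(5)=8, f(6)=13, f(7)=21, f(8)=34, f(9)=55, f(10)=89, f(11)=144, f(12)=233, f(13)=377.

Final answer: 377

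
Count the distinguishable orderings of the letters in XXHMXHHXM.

Letters (H:3, M:2, X:4). Total letters: 9.
Permutations = 9!/(4! x 3! x 2!).

Final answer: 1260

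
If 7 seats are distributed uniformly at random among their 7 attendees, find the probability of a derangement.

Use the recurrence D(n) = (n-1)(D(n-1) + D(n-2)) with D(0)=1, D(1)=0.
Building up: D(2)=1, D(3)=2, D(4)=9, D(5)=44, D(6)=265, D(7)=1854.
Total arrangements: 7! = 5040.
Probability = D(7)/7! = 103/280.

Final answer: D(7)/7! = 1854/5040 = 0.367857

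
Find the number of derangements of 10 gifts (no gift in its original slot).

Derangements satisfy D(n) = (n-1)(D(n-1) + D(n-2)), starting from D(0)=1, D(1)=0.
D(2) = 1 x (0 + 1) = 1
D(3) = 2 x (1 + 0) = 2
D(4) = 3 x (2 + 1) = 9
D(5) = 4 x (9 + 2) = 44
D(6) = 5 x (44 + 9) = 265
D(7) = 6 x (265 + 44) = 1854
D(8) = 7 x (1854 + 265) = 14833
D(9) = 8 x (14833 + 1854) = 133496
D(10) = 9 x (D(9) + D(8)) = 9 x (133496 + 14833)

Final answer: D(10) = 1334961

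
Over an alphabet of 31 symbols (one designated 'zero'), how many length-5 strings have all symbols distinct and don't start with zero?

The leading digit has 30 choices (anything but zero); the next has 30 (anything but the first), then 29, and so on, one fewer each time.
Total: 30 x 30 x 29 x 28 x 27.

Final answer: 19731600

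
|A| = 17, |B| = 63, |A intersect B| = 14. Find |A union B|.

|A union B| = |A| + |B| - |A intersect B| = 17 + 63 - 14.

Final answer: 66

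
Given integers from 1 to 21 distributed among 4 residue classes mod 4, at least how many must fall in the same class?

By pigeonhole with 21 objects and 4 categories: ceiling(21/4).

Final answer: 6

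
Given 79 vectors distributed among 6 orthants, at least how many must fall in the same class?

By pigeonhole with 79 objects and 6 categories: ceiling(79/6).

Final answer: 14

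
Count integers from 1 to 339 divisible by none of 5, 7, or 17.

|div by 5|=67, |div by 7|=48, |div by 17|=19.
|div by 5&7|=9, |div by 5&17|=3, |div by 7&17|=2, |div by all|=0.
By inclusion-exclusion, divisible by at least one: 67+48+19-9-3-2+0 = 120.
Not divisible by any: 339 - 120.

Final answer: 219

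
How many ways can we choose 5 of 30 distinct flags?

C(30,5) = 30!/(5! x 25!).

Final answer: \binom{30}{5} = 142506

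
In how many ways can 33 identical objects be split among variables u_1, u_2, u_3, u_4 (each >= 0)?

Stars and bars with 33 stars and 3 bars:
C(33+4-1, 4-1) = C(36,3).

Final answer: C(36,3) = 7140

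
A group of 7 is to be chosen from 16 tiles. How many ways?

C(16,7) = 16!/(7! x (16-7)!).

Final answer: C(16,7) = 11440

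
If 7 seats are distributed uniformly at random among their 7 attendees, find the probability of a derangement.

Use the recurrence D(n) = (n-1)(D(n-1) + D(n-2)) with D(0)=1, D(1)=0.
Building up: D(2)=1, D(3)=2, D(4)=9, D(5)=44, D(6)=265, D(7)=1854.
Total arrangements: 7! = 5040.
Probability = D(7)/7! = 103/280.

Final answer: D(7)/7! = 1854/5040 = 0.367857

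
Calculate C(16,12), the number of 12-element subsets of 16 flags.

C(16,12) = 16!/(12! x 4!).

Final answer: \binom{16}{12} = 1820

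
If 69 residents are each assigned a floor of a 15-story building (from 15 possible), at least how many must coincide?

There are 15 possible values for floor of a 15-story building. With 69 residents and 15 categories, by pigeonhole: ceiling(69/15).

Final answer: 5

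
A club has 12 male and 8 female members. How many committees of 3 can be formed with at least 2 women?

Sum over valid woman counts:
C(8,2)C(12,1) = 336
C(8,3)C(12,0) = 56
Total: 336 + 56.

Final answer: 392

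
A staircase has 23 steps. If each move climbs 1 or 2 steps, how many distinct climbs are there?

Let f(n) count the ways. The last step is size 1 or 2, so f(n) = f(n-1) + f(n-2) with f(1)=1, f(2)=2.
Computing successive values: f(1)=1, f(2)=2, f(3)=3, f(4)=5, f(5)=8, f(6)=13, f(7)=21, f(8)=34, f(9)=55, f(10)=89, f(11)=144, f(12)=233, f(13)=377, f(14)=610, f(15)=987, f(16)=1597, f(17)=2584, f(18)=4181, f(19)=6765, f(20)=10946, f(21)=17711, f(22)=28657, f(23)=46368.

Final answer: 46368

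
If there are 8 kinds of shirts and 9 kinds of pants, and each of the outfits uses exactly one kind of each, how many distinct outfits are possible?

By the multiplication principle: 8 x 9.

Final answer: 72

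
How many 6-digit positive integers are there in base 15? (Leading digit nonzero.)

In base 15, the leading digit has 14 choices (1..14); each of the remaining 5 digits has 15 choices.
Total: 14 x 15^5.

Final answer: 10631250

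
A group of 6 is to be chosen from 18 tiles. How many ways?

C(18,6) = 18!/(6! x (18-6)!).

Final answer: C(18,6) = 18564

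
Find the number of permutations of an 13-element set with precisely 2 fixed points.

Choose which 2 elements are fixed: C(13,2) = 78.
Derange the remaining 11 using D(j) = (j-1)(D(j-1) + D(j-2)), D(0)=1, D(1)=0: D(2)=1, D(3)=2, D(4)=9, D(5)=44, D(6)=265, D(7)=1854, D(8)=14833, D(9)=133496, D(10)=1334961, D(11)=14684570.
Total: 78 x 14684570.

Final answer: C(13,2) D(11) = 1145396460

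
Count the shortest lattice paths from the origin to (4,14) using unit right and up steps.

Each path has 4 right steps and 14 up steps in some order (18 steps total).
Choose which 14 of the 18 steps are up: C(18,14).

Final answer: C(18,14) = 3060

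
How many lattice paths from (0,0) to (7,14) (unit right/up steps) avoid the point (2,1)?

Total paths to (7,14): C(21,14) = 116280.
Paths through (2,1): C(3,1) x C(18,13) = 25704.
Avoiding (2,1): 116280 - 25704.

Final answer: 90576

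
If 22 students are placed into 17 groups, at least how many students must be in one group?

By the pigeonhole principle: ceiling(22/17).

Final answer: 2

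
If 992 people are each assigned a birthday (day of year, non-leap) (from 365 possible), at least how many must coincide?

There are 365 possible values for birthday (day of year, non-leap). With 992 people and 365 categories, by pigeonhole: ceiling(992/365).

Final answer: 3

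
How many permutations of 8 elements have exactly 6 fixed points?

Choose which 6 elements are fixed: C(8,6) = 28.
Derange the remaining 2 using D(j) = (j-1)(D(j-1) + D(j-2)), D(0)=1, D(1)=0: D(2)=1.
Total: 28 x 1.

Final answer: C(8,6) D(2) = 28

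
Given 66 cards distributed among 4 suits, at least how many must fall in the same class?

By pigeonhole with 66 objects and 4 categories: ceiling(66/4).

Final answer: 17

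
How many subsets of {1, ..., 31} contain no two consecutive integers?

Let a(n) count such subsets of {1, ..., n}. Either n is excluded (a(n-1) ways) or n is included, forcing n-1 out (a(n-2) ways), so a(n) = a(n-1) + a(n-2) with a(1)=2, a(2)=3.
Building up term by term: a(1)=2, a(2)=3, a(3)=5, a(4)=8, a(5)=13, a(6)=21, a(7)=34, a(8)=55, a(9)=89, a(10)=144, a(11)=233, a(12)=377, a(13)=610, a(14)=987, a(15)=1597, a(16)=2584, a(17)=4181, a(18)=6765, a(19)=10946, a(20)=17711, a(21)=28657, a(22)=46368, a(23)=75025, a(24)=121393, a(25)=196418, a(26)=317811, a(27)=514229, a(28)=832040, a(29)=1346269, a(30)=2178309, a(31)=3524578.

Final answer: 3524578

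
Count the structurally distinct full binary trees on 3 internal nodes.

This is a standard Catalan-number count: the answer is C_n. Here n = 3.
C_n = C(2n,n)/(n+1), so C_{3} = C(6,3)/4 = 20/4.

Final answer: C_{3} = 5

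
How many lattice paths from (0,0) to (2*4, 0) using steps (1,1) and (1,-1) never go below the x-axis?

Total monotonic paths to (4,4): C(8,4) = 70.
Paths that cross above y=x (reflection bijection): C(8,5) = 56.
Valid Dyck paths: 70 - 56.
(Equivalently, C_{4} = C(8,4)/5 = 70/5.)

Final answer: C_{4} = 14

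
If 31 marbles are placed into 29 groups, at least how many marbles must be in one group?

By the pigeonhole principle: ceiling(31/29).

Final answer: 2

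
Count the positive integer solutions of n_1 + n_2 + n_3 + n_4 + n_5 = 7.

Substitute n'_i = n_i - 1 (so n'_i >= 0). Then sum n'_i = 7 - 5 = 2.
Stars and bars: C(2+5-1, 5-1) = C(6,4).

Final answer: C(6,4) = 15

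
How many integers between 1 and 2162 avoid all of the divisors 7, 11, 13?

|div by 7|=308, |div by 11|=196, |div by 13|=166.
|div by 7&11|=28, |div by 7&13|=23, |div by 11&13|=15, |div by all|=2.
By inclusion-exclusion, divisible by at least one: 308+196+166-28-23-15+2 = 606.
Not divisible by any: 2162 - 606.

Final answer: 1556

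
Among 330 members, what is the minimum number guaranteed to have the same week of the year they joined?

There are 52 possible values for week of the year they joined. With 330 members and 52 categories, by pigeonhole: ceiling(330/52).

Final answer: 7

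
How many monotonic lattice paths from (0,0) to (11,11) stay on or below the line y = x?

Total monotonic paths to (11,11): C(22,11) = 705432.
A path is bad iff it touches y = x + 1; reflecting its initial segment maps bad paths bijectively onto all paths to (10,12), of which there are C(22,12) = 646646.
Valid Dyck paths: 705432 - 646646.
(This is the Catalan number C_{11}.)

Final answer: C_{11} = 58786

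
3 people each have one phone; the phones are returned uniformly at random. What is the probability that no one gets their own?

D(n) = (n-1)(D(n-1) + D(n-2)), D(0)=1, D(1)=0.
Building up: D(2)=1, D(3)=2.
Total arrangements: 3! = 6.
Probability = D(3)/3! = 1/3.

Final answer: D(3)/3! = 2/6 = 0.333333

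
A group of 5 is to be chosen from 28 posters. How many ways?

C(28,5) = 28!/(5! x 23!).

Final answer: \binom{28}{5} = 98280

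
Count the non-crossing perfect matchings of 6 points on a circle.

This is counted by the nth Catalan number C_n. Here n = 6/2 = 3.
Using C_0 = 1 and C_(k+1) = C_k x 2(2k+1)/(k+2), build up term by term: C_1=1, C_2=2, C_3=5.

Final answer: C_{3} = 5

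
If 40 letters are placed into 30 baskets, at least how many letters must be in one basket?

By the pigeonhole principle: ceiling(40/30).

Final answer: 2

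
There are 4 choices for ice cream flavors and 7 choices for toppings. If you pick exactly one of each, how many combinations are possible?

By the multiplication principle: 4 x 7.

Final answer: 28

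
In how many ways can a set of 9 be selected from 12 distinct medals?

C(12,9) = 12!/(9! x 3!).

Final answer: \binom{12}{9} = 220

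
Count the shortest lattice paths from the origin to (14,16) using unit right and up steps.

Each path has 14 right steps and 16 up steps in some order (30 steps total).
Choose which 16 of the 30 steps are up: C(30,16).

Final answer: C(30,16) = 145422675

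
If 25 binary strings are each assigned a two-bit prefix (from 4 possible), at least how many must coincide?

There are 4 possible values for two-bit prefix. With 25 binary strings and 4 categories, by pigeonhole: ceiling(25/4).

Final answer: 7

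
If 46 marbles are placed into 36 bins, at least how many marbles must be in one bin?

By the pigeonhole principle: ceiling(46/36).

Final answer: 2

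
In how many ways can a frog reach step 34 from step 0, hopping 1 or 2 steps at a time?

Let f(n) be the number of climbs. Removing the last move (1 or 2 steps) gives f(n) = f(n-1) + f(n-2); base cases f(1)=1, f(2)=2.
Iterating the recurrence: f(1)=1, f(2)=2, f(3)=3, f(4)=5, f(5)=8, f(6)=13, f(7)=21, f(8)=34, f(9)=55, f(10)=89, f(11)=144, f(12)=233, f(13)=377, f(14)=610, f(15)=987, f(16)=1597, f(17)=2584, f(18)=4181, f(19)=6765, f(20)=10946, f(21)=17711, f(22)=28657, f(23)=46368, f(24)=75025, f(25)=121393, f(26)=196418, f(27)=317811, f(28)=514229, f(29)=832040, f(30)=1346269, f(31)=2178309, f(32)=3524578, f(33)=5702887, f(34)=9227465.

Final answer: 9227465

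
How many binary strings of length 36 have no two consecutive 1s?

A valid string ends in 0 (append to any length-(n-1) valid string) or in 01 (append to any length-(n-2) valid string), so a(n) = a(n-1) + a(n-2) with a(1)=2, a(2)=3.
Computing successive values: a(1)=2, a(2)=3, a(3)=5, a(4)=8, a(5)=13, a(6)=21, a(7)=34, a(8)=55, a(9)=89, a(10)=144, a(11)=233, a(12)=377, a(13)=610, a(14)=987, a(15)=1597, a(16)=2584, a(17)=4181, a(18)=6765, a(19)=10946, a(20)=17711, a(21)=28657, a(22)=46368, a(23)=75025, a(24)=121393, a(25)=196418, a(26)=317811, a(27)=514229, a(28)=832040, a(29)=1346269, a(30)=2178309, a(31)=3524578, a(32)=5702887, a(33)=9227465, a(34)=14930352, a(35)=24157817, a(36)=39088169.

Final answer: 39088169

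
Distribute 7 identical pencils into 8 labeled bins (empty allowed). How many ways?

Stars and bars: C(n+k-1, k-1) = C(14,7).

Final answer: C(14,7) = 3432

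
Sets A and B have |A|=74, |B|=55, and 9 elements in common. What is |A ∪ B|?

|A union B| = |A| + |B| - |A intersect B| = 74 + 55 - 9.

Final answer: 120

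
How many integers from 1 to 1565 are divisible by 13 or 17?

Multiples of 13: 120. Multiples of 17: 92. Of both (lcm=221): 7.
By inclusion-exclusion: 120 + 92 - 7.

Final answer: 205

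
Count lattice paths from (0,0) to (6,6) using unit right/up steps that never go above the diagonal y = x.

Total monotonic paths to (6,6): C(12,6) = 924.
A path is bad iff it touches y = x + 1; reflecting its initial segment maps bad paths bijectively onto all paths to (5,7), of which there are C(12,7) = 792.
Valid Dyck paths: 924 - 792.
(These counts are the Catalan numbers.)

Final answer: C_{6} = 132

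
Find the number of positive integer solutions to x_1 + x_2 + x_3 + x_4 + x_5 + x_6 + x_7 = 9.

Substitute x'_i = x_i - 1 (so x'_i >= 0). Then sum x'_i = 9 - 7 = 2.
Stars and bars: C(2+7-1, 7-1) = C(8,6).

Final answer: C(8,6) = 28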